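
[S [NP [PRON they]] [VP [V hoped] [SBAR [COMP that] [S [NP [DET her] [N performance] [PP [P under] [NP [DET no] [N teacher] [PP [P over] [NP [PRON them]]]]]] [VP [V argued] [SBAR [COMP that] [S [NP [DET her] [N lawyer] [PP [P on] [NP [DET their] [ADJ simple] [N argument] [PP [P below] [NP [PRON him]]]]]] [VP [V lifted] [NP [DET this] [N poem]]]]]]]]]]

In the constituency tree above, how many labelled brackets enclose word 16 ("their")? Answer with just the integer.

11

Counting open brackets not yet closed at "their": [S [VP [SBAR [S [VP [SBAR [S [NP [PP [NP [DET = 11.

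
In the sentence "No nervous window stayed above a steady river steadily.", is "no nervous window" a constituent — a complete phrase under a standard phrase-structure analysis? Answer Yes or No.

The sequence corresponds to a single NP node — the noun phrase "no nervous window".

Yes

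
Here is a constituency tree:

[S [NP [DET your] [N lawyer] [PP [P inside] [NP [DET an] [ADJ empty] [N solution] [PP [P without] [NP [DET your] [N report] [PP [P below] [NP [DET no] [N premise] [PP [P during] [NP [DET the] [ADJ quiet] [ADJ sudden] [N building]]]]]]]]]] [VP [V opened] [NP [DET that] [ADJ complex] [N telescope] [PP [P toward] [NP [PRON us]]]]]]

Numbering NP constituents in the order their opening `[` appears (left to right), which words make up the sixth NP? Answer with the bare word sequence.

that complex telescope toward us

In left-to-right order the NP constituents are "your lawyer inside an empty solution without your report below no premise during the quiet sudden building"; "an empty solution without your report below no premise during the quiet sudden building"; "your report below no premise during the quiet sudden building"; "no premise during the quiet sudden building"; "the quiet sudden building"; "that complex telescope toward us"; "us". Number 6 is "that complex telescope toward us".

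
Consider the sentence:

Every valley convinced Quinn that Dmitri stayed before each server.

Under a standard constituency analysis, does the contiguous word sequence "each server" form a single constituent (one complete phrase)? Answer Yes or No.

The sequence corresponds to a single NP node — the noun phrase "each server".

Yes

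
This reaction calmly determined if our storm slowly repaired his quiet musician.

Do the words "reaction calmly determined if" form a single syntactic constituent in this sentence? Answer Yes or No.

The sequence begins inside the noun phrase "this reaction" and ends inside the verb phrase "calmly determined if our storm slowly repaired his quiet musician"; it crosses a phrase boundary, so no single node in the tree spans exactly those words.

No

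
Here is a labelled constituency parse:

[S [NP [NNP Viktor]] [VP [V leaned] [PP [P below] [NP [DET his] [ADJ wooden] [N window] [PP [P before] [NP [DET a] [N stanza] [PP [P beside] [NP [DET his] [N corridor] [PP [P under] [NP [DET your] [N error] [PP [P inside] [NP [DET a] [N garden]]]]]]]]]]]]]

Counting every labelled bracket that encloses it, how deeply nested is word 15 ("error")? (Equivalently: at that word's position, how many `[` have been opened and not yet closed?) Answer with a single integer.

11

The word sits inside N, which is inside NP, inside PP, inside NP, inside PP, inside NP, inside PP, inside NP, inside PP, inside VP, inside S — 11 brackets in all.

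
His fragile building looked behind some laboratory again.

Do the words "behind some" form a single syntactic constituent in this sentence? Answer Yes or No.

The smallest constituent containing the whole sequence is the prepositional phrase [PP behind some laboratory], but the sequence is only part of it — it straddles the boundary between preposition "behind" and noun phrase "some laboratory".

No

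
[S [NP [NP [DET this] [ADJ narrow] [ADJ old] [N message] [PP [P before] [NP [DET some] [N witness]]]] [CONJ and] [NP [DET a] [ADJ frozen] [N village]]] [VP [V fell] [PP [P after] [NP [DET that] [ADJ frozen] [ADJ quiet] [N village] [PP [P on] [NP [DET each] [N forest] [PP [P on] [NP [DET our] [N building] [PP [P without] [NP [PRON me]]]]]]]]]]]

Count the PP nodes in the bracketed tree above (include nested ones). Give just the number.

5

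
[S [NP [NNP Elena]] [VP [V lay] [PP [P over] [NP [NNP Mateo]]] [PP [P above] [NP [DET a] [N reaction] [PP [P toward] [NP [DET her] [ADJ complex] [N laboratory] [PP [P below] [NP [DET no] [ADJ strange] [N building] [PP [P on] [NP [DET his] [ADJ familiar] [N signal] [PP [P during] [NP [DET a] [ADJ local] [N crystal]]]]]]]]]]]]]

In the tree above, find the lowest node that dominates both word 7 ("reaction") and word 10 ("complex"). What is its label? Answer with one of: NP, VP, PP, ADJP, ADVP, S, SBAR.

Both words fall inside [NP a reaction toward her complex laboratory below no strange building on his familiar signal during a local crystal] (words 6–23), and no smaller constituent contains them both. Label: NP.

NP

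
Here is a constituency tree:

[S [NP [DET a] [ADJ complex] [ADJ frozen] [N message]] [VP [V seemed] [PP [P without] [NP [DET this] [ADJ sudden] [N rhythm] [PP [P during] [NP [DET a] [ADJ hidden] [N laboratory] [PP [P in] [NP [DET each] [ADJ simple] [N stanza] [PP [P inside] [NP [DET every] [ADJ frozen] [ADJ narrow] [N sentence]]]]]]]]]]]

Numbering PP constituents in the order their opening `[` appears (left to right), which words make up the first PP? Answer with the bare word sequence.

without this sudden rhythm during a hidden laboratory in each simple stanza inside every frozen narrow sentence

In left-to-right order the PP constituents are "without this sudden rhythm during a hidden laboratory in each simple stanza inside every frozen narrow sentence"; "during a hidden laboratory in each simple stanza inside every frozen narrow sentence"; "in each simple stanza inside every frozen narrow sentence"; "inside every frozen narrow sentence". Number 1 is "without this sudden rhythm during a hidden laboratory in each simple stanza inside every frozen narrow sentence".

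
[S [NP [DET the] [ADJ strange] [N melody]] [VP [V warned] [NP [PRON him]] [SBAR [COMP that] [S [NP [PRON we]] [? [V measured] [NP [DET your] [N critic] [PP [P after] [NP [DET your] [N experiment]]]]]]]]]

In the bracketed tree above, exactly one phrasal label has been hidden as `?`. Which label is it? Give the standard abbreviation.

The `?` node immediately contains: V 'measured', NP. That is the internal structure of a verb phrase, so the label is VP.

VP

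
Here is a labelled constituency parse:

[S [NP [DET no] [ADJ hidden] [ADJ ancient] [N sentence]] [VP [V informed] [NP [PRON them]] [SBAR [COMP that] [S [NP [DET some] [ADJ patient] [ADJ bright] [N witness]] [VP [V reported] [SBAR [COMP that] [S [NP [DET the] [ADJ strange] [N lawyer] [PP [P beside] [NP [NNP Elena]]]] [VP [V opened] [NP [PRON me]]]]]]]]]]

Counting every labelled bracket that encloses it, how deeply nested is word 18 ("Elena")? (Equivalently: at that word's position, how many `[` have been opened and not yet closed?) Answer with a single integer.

Counting open brackets not yet closed at "Elena": [S [VP [SBAR [S [VP [SBAR [S [NP [PP [NP [NNP = 11.

11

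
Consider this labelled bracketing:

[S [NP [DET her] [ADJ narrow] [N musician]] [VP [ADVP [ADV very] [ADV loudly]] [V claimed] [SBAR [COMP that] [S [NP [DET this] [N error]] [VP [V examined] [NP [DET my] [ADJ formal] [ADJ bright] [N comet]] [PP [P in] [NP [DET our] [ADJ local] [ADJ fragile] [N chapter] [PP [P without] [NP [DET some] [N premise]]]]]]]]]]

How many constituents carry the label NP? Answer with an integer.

The NP constituents are: [NP her narrow musician]; [NP this error]; [NP my formal bright comet]; [NP our local fragile chapter without some premise]; [NP some premise]. Total: 5.

5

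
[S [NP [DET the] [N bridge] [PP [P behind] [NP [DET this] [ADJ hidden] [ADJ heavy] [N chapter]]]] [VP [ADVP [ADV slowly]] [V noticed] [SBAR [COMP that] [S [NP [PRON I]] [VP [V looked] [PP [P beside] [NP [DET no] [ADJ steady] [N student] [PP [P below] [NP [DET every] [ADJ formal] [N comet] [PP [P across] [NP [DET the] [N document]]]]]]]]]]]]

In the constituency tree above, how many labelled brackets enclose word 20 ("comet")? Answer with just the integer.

10

Counting open brackets not yet closed at "comet": [S [VP [SBAR [S [VP [PP [NP [PP [NP [N = 10.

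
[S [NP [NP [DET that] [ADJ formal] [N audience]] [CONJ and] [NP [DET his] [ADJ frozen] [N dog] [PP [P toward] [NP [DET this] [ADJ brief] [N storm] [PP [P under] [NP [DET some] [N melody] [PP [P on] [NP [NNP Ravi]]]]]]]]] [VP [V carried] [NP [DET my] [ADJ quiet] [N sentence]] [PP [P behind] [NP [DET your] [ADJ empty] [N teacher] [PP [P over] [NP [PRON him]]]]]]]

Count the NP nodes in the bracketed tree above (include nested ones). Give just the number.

9

The NP constituents are: [NP that formal audience and his frozen dog toward this brief storm under some melody on Ravi]; [NP that formal audience]; [NP his frozen dog toward this brief storm under some melody on Ravi]; [NP this brief storm under some melody on Ravi]; [NP some melody on Ravi]; [NP Ravi] …. Total: 9.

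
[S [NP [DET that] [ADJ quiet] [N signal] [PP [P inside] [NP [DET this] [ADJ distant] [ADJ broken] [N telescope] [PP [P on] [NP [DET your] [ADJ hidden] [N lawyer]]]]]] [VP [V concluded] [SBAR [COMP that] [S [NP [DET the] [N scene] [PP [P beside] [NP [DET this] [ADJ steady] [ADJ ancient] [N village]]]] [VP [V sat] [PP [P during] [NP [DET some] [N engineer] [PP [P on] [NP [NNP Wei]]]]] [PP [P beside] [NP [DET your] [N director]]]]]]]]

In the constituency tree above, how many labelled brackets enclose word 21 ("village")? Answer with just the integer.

Counting open brackets not yet closed at "village": [S [VP [SBAR [S [NP [PP [NP [N = 8.

8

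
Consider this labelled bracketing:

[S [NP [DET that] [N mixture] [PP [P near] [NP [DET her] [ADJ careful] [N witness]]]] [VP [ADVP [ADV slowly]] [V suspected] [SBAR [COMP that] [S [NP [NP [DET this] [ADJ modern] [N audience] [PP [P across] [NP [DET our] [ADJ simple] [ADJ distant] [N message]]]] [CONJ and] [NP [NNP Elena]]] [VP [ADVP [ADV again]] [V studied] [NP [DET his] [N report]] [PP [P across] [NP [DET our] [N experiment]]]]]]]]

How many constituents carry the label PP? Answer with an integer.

3

The PP constituents are: [PP near her careful witness]; [PP across our simple distant message]; [PP across our experiment]. Total: 3.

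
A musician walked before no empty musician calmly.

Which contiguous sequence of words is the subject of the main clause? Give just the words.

The subject of the main clause is the NP immediately before the verb "walked": "a musician".

a musician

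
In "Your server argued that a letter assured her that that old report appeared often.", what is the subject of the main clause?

your server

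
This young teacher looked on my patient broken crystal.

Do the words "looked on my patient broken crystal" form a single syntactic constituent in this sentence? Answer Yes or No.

Yes

"looked on my patient broken crystal" is exactly the verb phrase [VP looked on my patient broken crystal], a complete constituent.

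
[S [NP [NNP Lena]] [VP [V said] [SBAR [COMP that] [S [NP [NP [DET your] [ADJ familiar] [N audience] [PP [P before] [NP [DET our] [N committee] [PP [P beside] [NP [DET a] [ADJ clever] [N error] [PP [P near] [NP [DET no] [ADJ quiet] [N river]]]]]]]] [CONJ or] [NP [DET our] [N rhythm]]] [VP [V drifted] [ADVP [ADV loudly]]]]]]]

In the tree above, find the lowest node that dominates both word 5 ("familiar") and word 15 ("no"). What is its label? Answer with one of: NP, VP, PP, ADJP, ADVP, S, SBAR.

NP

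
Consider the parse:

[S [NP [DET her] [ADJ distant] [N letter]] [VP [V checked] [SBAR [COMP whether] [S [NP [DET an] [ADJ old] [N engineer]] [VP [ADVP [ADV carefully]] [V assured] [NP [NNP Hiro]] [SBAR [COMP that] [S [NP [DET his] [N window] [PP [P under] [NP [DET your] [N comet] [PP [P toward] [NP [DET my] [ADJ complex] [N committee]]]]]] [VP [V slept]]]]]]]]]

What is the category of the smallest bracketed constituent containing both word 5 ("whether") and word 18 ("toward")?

SBAR

Both words fall inside [SBAR whether an old engineer carefully assured Hiro that his window under your comet toward my complex committee slept] (words 5–22), and no smaller constituent contains them both. Label: SBAR.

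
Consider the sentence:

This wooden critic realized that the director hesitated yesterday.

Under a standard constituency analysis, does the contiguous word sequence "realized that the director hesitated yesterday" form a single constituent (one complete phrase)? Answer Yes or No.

Yes

These words form the whole verb phrase headed by "realized", so yes — one constituent.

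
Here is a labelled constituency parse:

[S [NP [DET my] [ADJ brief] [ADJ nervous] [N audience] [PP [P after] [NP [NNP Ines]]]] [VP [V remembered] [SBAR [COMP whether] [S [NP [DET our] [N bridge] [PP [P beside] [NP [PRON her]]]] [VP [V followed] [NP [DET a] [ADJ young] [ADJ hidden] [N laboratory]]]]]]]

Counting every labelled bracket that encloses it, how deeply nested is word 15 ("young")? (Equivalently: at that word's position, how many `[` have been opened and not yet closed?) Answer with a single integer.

7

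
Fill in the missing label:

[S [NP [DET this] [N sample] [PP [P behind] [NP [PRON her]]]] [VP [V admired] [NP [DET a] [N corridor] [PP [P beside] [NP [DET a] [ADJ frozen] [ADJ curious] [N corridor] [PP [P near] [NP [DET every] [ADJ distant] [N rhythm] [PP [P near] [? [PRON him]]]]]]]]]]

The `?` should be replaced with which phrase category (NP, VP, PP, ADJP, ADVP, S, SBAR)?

NP

The `?` node immediately contains: PRON 'him'. That is the internal structure of a noun phrase, so the label is NP.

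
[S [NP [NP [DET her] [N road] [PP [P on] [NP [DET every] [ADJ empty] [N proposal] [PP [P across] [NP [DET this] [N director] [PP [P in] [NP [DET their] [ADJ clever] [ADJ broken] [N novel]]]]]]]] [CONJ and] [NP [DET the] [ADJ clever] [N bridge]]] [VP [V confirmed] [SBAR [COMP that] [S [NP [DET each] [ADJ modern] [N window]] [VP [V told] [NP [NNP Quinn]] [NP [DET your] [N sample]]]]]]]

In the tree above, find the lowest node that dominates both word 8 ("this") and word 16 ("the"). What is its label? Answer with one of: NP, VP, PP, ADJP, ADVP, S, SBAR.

NP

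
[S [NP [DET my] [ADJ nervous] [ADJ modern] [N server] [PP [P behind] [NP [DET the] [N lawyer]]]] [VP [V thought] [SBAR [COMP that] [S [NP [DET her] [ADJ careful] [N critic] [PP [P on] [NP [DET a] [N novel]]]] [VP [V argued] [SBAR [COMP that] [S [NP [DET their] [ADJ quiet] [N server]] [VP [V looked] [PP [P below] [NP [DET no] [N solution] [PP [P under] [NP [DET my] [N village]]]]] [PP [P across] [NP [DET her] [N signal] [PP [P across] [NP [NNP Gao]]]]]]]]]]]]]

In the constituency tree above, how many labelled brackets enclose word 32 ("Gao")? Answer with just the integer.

13

Path from the root down to the word: S → VP → SBAR → S → VP → SBAR → S → VP → PP → NP → PP → NP → NNP. That is 13 enclosing brackets.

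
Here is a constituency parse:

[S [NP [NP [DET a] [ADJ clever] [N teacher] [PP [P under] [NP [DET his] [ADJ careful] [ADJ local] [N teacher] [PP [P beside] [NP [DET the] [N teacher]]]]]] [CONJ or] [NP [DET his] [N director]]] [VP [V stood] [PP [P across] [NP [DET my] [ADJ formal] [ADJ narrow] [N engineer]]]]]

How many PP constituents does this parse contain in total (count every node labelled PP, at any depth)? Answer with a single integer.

3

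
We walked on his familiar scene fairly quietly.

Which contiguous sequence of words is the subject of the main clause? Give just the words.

we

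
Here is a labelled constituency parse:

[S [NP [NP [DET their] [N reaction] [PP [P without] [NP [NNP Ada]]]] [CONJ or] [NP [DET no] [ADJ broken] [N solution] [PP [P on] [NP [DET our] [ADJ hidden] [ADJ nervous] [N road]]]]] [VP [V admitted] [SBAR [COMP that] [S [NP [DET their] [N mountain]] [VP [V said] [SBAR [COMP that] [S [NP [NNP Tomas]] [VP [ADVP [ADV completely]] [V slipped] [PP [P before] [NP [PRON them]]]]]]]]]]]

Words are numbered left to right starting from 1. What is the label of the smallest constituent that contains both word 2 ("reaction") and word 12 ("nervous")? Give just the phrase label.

The smallest bracket enclosing both words is [NP their reaction without Ada or no broken solution on our hidden nervous road], so the label is NP.

NP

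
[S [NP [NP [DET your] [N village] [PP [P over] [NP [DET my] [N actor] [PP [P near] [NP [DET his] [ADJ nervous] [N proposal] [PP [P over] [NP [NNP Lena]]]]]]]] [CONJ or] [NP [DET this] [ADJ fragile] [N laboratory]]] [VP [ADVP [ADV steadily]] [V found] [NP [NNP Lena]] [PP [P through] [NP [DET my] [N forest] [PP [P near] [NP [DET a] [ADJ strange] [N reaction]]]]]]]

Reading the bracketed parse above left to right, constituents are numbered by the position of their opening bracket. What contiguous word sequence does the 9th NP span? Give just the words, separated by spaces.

a strange reaction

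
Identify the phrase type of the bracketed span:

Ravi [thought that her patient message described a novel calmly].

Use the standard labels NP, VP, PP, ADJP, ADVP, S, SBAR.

VP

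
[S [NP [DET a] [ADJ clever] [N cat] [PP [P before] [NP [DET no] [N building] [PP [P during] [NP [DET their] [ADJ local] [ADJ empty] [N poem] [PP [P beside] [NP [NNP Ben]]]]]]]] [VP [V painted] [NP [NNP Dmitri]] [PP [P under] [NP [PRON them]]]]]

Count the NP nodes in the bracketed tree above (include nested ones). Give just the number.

Listing each NP by its span: [NP a clever cat before no building during their local empty poem beside Ben]; [NP no building during their local empty poem beside Ben]; [NP their local empty poem beside Ben]; [NP Ben]; [NP Dmitri]; [NP them] — that makes 6.

6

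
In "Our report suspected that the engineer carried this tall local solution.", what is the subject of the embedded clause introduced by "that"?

the engineer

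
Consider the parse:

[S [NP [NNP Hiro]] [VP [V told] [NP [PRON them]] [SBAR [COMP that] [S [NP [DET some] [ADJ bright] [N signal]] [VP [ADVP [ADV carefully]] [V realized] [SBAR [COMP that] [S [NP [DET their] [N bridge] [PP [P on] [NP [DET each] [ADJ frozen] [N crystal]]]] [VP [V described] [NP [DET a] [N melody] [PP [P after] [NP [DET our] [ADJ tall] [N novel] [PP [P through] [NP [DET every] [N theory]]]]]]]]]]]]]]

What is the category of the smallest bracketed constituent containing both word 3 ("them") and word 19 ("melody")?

VP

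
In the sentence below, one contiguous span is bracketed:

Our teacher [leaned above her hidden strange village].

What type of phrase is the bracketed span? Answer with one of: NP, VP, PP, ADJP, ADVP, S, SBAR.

VP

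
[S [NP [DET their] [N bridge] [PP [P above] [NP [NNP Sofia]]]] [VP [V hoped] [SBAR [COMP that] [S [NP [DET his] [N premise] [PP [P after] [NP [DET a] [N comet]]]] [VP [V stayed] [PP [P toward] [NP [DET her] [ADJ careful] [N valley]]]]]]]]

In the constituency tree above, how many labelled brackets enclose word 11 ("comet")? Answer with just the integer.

8

The word sits inside N, which is inside NP, inside PP, inside NP, inside S, inside SBAR, inside VP, inside S — 8 brackets in all.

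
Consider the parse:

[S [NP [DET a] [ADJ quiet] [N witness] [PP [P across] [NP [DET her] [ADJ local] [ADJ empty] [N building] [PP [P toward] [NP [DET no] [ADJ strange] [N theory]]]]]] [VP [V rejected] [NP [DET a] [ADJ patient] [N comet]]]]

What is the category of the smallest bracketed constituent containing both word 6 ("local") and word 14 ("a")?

S

The smallest bracket enclosing both words is [S a quiet witness across her local empty building toward no strange theory rejected a patient comet], so the label is S.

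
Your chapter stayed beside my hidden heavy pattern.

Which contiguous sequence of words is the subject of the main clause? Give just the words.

your chapter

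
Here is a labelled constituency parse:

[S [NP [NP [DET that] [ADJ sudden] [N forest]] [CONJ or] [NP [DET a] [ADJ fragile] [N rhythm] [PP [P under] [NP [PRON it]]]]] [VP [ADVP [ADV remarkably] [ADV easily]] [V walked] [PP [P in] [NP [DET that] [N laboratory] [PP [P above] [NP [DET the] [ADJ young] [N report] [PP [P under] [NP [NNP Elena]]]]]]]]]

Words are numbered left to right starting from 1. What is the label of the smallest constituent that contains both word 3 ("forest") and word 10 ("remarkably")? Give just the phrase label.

S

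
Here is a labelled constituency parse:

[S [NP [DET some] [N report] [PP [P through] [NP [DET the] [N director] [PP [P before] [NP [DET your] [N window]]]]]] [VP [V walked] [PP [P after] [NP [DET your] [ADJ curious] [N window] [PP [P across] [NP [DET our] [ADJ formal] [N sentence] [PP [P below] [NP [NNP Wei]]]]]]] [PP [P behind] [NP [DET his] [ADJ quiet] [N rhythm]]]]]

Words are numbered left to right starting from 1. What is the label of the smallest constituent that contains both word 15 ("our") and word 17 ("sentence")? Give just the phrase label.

NP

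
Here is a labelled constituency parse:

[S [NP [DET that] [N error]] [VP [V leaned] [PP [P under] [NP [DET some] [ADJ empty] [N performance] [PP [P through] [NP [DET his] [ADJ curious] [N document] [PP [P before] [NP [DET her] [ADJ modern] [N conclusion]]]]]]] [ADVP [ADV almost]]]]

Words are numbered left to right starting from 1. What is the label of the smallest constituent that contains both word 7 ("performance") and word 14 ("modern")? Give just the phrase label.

NP

Word 7 lies under S → VP → PP → NP → N; word 14 lies under S → VP → PP → NP → PP → NP → PP → NP → ADJ. The lowest shared node is the NP.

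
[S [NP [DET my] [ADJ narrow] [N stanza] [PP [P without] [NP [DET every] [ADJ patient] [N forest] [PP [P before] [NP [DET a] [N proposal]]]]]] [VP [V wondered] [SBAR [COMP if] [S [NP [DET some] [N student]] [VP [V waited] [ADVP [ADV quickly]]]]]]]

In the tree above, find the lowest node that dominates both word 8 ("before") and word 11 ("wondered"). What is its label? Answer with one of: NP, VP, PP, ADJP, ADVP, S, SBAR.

Both words fall inside [S my narrow stanza without every patient forest before a proposal wondered if some student waited quickly] (words 1–16), and no smaller constituent contains them both. Label: S.

S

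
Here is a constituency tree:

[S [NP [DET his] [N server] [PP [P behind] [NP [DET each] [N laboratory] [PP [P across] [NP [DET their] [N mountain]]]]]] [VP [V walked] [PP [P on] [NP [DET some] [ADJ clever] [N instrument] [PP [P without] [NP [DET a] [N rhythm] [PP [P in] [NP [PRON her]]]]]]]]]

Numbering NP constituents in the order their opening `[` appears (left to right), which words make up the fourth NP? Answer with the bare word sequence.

some clever instrument without a rhythm in her

The NP opening brackets appear, in order, over: "his server behind each laboratory across their mountain"; "each laboratory across their mountain"; "their mountain"; "some clever instrument without a rhythm in her"; "a rhythm in her"; "her". The fourth one spans "some clever instrument without a rhythm in her".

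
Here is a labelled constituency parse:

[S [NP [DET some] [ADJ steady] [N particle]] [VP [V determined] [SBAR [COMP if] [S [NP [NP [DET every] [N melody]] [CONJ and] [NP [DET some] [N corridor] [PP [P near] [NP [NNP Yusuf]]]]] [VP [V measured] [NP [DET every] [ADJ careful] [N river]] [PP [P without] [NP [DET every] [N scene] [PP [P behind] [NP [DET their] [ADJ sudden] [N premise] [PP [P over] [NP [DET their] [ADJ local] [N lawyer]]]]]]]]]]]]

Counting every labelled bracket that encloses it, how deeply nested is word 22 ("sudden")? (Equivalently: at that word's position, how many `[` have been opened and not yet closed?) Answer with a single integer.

Counting open brackets not yet closed at "sudden": [S [VP [SBAR [S [VP [PP [NP [PP [NP [ADJ = 10.

10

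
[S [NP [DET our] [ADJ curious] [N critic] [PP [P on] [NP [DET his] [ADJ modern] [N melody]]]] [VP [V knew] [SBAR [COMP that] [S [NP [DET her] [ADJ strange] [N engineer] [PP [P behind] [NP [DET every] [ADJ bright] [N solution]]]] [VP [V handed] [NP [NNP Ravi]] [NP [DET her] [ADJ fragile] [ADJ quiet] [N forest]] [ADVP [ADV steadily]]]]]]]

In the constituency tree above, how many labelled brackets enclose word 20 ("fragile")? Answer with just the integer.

Counting open brackets not yet closed at "fragile": [S [VP [SBAR [S [VP [NP [ADJ = 7.

7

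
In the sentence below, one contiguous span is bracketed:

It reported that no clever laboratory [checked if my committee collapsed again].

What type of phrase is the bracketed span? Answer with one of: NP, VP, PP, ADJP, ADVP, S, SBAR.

The span is built around the verb "checked" — a verb phrase (VP).

VP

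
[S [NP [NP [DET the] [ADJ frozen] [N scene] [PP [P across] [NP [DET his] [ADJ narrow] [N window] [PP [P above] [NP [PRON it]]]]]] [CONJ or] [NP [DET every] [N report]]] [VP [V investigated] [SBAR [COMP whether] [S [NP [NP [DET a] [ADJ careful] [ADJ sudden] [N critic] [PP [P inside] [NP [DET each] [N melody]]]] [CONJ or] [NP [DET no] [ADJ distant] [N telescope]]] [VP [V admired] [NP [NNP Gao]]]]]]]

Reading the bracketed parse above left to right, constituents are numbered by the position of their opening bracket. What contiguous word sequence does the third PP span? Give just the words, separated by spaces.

inside each melody

The PP opening brackets appear, in order, over: "across his narrow window above it"; "above it"; "inside each melody". The third one spans "inside each melody".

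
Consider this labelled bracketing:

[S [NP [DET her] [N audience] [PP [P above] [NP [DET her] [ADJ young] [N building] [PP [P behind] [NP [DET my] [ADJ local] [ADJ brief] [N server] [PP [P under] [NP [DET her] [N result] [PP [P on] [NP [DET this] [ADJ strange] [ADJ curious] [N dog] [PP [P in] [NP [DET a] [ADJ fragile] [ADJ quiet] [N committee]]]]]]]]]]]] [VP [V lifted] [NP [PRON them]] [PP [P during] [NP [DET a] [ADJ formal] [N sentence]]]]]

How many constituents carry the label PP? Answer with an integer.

6

Listing each PP by its span: [PP above her young building behind my local brief server under her result on this strange curious dog in a fragile quiet committee]; [PP behind my local brief server under her result on this strange curious dog in a fragile quiet committee]; [PP under her result on this strange curious dog in a fragile quiet committee]; [PP on this strange curious dog in a fragile quiet committee]; [PP in a fragile quiet committee]; [PP during a formal sentence] — that makes 6.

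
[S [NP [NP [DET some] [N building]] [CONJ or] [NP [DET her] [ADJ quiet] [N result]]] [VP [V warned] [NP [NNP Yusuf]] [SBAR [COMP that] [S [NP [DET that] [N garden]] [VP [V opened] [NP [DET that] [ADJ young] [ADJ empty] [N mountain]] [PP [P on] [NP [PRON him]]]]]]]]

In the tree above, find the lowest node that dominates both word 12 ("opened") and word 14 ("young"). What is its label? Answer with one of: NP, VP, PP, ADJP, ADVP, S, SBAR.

VP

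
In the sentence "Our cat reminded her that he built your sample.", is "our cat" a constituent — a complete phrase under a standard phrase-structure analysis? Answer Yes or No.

Yes

These words form the whole noun phrase headed by "cat", so yes — one constituent.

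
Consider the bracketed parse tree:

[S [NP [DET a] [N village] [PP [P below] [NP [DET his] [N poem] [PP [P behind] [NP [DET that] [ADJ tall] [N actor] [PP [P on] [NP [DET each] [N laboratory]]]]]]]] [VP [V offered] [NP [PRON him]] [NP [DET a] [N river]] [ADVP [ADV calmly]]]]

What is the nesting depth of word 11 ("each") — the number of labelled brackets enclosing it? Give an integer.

9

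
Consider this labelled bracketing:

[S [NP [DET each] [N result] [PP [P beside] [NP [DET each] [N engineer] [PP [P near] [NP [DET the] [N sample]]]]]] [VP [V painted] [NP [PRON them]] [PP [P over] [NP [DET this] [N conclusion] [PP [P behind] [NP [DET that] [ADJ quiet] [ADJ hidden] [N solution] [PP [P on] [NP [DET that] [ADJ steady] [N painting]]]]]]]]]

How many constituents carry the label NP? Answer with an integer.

7

Listing each NP by its span: [NP each result beside each engineer near the sample]; [NP each engineer near the sample]; [NP the sample]; [NP them]; [NP this conclusion behind that quiet hidden solution on that steady painting]; [NP that quiet hidden solution on that steady painting] … — that makes 7.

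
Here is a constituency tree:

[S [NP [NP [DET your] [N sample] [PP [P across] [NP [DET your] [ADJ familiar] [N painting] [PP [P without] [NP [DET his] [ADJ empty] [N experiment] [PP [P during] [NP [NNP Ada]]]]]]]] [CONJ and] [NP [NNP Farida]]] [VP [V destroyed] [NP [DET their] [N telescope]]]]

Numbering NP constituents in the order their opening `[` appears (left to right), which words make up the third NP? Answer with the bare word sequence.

The NP opening brackets appear, in order, over: "your sample across your familiar painting without his empty experiment during Ada and Farida"; "your sample across your familiar painting without his empty experiment during Ada"; "your familiar painting without his empty experiment during Ada"; "his empty experiment during Ada"; "Ada"; "Farida"; "their telescope". The third one spans "your familiar painting without his empty experiment during Ada".

your familiar painting without his empty experiment during Ada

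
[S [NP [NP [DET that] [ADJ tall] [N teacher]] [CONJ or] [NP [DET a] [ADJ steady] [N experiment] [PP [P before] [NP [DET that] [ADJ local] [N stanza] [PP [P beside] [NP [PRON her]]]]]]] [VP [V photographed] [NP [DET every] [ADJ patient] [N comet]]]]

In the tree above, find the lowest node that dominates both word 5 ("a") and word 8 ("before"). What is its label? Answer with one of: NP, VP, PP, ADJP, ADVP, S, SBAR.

NP

Word 5 lies under S → NP → NP → DET; word 8 lies under S → NP → NP → PP → P. The lowest shared node is the NP.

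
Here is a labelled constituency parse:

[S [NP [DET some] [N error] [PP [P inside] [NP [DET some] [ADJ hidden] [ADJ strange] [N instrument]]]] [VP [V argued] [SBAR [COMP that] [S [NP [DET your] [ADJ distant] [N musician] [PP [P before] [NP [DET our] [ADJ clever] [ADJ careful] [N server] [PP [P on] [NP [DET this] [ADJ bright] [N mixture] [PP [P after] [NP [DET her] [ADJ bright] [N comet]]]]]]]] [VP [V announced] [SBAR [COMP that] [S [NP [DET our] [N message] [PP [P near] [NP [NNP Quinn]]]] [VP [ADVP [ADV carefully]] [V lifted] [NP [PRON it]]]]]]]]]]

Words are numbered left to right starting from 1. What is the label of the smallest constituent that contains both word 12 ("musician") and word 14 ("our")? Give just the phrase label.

NP

Word 12 lies under S → VP → SBAR → S → NP → N; word 14 lies under S → VP → SBAR → S → NP → PP → NP → DET. The lowest shared node is the NP.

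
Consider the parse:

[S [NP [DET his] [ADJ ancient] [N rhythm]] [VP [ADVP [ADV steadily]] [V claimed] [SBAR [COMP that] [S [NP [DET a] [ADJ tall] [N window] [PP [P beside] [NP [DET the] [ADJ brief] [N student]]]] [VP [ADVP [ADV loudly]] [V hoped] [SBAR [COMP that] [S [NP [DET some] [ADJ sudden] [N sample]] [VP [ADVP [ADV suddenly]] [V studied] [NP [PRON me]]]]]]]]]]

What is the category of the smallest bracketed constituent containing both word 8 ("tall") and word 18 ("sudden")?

S

Word 8 lies under S → VP → SBAR → S → NP → ADJ; word 18 lies under S → VP → SBAR → S → VP → SBAR → S → NP → ADJ. The lowest shared node is the S.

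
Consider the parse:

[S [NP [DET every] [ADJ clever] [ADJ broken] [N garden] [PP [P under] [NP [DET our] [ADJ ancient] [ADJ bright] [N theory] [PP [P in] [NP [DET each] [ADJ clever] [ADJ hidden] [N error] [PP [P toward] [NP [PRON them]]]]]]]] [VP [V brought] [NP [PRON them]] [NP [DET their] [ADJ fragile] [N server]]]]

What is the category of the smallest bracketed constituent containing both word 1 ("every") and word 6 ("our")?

NP

Word 1 lies under S → NP → DET; word 6 lies under S → NP → PP → NP → DET. The lowest shared node is the NP.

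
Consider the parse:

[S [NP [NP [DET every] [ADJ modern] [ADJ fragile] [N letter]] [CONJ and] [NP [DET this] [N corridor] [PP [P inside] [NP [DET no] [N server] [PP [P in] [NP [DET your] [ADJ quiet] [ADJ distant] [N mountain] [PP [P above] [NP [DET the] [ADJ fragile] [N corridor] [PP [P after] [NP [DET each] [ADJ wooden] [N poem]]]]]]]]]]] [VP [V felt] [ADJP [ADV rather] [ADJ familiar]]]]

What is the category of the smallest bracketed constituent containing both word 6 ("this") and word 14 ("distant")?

NP

The smallest bracket enclosing both words is [NP this corridor inside no server in your quiet distant mountain above the fragile corridor after each wooden poem], so the label is NP.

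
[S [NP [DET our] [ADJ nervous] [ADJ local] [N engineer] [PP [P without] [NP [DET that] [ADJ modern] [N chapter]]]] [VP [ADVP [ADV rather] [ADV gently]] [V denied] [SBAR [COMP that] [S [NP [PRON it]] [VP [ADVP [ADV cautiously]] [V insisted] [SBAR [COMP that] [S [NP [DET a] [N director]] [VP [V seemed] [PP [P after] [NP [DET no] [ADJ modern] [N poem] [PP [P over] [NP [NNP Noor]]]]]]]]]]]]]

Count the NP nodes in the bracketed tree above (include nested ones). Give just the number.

Scanning left to right, an opening `[NP` appears at word positions 1, 6, 13, 17, 21, 25 — 6 in total.

6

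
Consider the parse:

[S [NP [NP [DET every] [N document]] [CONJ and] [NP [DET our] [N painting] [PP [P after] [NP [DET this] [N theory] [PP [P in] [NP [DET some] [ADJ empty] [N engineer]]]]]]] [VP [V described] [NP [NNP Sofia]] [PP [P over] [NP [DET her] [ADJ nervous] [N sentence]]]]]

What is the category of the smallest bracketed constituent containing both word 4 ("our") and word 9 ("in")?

Word 4 lies under S → NP → NP → DET; word 9 lies under S → NP → NP → PP → NP → PP → P. The lowest shared node is the NP.

NP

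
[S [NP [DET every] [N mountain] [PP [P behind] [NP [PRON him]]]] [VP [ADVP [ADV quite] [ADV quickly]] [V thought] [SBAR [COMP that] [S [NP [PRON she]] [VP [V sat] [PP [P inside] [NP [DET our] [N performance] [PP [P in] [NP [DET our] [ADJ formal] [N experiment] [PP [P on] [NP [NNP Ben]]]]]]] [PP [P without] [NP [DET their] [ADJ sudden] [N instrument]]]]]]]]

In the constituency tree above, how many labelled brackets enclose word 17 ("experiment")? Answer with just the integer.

Counting open brackets not yet closed at "experiment": [S [VP [SBAR [S [VP [PP [NP [PP [NP [N = 10.

10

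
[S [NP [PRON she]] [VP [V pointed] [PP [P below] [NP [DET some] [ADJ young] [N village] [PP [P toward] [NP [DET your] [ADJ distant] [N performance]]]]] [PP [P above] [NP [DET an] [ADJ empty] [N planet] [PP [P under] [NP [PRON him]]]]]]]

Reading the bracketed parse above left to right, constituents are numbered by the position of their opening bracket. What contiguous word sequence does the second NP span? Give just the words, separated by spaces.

some young village toward your distant performance

The NP opening brackets appear, in order, over: "she"; "some young village toward your distant performance"; "your distant performance"; "an empty planet under him"; "him". The second one spans "some young village toward your distant performance".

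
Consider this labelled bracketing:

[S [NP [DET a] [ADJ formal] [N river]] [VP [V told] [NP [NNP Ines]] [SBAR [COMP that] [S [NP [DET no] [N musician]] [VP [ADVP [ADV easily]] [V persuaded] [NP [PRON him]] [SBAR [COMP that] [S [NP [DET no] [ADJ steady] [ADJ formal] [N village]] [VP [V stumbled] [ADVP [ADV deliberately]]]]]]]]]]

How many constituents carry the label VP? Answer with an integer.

3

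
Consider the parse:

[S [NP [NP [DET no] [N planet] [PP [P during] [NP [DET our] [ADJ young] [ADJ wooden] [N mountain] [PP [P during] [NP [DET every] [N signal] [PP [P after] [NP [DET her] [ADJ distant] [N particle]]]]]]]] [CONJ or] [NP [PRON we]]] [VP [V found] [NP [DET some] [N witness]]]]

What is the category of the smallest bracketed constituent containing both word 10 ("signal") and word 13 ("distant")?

NP

Both words fall inside [NP every signal after her distant particle] (words 9–14), and no smaller constituent contains them both. Label: NP.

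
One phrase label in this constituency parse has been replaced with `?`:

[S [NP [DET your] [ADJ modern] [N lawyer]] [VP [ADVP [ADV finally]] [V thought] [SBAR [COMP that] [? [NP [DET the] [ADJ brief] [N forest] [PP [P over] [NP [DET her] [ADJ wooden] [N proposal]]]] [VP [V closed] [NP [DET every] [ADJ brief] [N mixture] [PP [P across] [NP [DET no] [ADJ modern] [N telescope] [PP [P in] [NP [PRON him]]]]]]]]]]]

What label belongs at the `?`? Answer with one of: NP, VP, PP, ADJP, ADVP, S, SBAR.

S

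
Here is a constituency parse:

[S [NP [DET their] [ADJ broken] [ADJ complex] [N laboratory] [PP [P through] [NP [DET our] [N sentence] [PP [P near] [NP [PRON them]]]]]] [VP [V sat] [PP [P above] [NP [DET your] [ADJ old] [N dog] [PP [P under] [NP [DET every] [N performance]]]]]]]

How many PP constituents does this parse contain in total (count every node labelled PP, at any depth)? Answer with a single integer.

The PP constituents are: [PP through our sentence near them]; [PP near them]; [PP above your old dog under every performance]; [PP under every performance]. Total: 4.

4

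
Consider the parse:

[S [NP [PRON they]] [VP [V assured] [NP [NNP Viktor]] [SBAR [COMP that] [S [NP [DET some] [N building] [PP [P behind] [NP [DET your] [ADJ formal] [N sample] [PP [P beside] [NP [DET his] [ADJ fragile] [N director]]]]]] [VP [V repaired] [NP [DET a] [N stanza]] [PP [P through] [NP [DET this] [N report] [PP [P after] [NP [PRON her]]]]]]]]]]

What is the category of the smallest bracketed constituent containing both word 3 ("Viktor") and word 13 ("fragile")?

Both words fall inside [VP assured Viktor that some building behind your formal sample beside his fragile director repaired a stanza through this report after her] (words 2–22), and no smaller constituent contains them both. Label: VP.

VP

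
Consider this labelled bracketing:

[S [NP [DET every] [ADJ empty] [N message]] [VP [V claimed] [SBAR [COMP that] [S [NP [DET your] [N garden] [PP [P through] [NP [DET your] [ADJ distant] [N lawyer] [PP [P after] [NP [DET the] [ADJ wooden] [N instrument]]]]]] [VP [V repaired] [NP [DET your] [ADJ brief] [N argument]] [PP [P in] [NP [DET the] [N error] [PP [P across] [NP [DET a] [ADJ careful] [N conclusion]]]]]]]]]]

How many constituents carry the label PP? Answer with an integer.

4

Scanning left to right, an opening `[PP` appears at word positions 8, 12, 20, 23 — 4 in total.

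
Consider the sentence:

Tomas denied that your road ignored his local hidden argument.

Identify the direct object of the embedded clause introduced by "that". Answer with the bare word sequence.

his local hidden argument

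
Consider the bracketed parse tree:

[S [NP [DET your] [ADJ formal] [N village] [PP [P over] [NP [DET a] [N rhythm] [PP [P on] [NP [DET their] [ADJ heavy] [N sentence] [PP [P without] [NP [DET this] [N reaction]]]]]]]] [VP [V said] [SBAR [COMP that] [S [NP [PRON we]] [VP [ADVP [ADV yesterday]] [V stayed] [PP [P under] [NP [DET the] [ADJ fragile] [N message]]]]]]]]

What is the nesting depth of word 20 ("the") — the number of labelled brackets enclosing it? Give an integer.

8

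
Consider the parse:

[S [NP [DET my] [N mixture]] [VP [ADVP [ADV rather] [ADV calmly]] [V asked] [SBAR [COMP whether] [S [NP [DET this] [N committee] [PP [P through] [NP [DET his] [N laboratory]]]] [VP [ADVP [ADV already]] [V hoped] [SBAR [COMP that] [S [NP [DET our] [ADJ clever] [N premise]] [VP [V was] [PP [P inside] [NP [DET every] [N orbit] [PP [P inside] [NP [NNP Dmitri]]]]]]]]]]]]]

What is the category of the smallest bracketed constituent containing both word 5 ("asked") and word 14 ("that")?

VP

Word 5 lies under S → VP → V; word 14 lies under S → VP → SBAR → S → VP → SBAR → COMP. The lowest shared node is the VP.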